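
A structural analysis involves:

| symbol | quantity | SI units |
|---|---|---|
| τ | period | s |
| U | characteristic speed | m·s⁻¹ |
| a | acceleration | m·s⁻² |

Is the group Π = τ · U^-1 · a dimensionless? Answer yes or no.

yes

Sum the exponent of each base dimension across the product:
  M: [τ]_M − [U]_M + [a]_M = (0) − (0) + (0) = 0
  L: [τ]_L − [U]_L + [a]_L = (0) − (1) + (1) = 0
  T: [τ]_T − [U]_T + [a]_T = (1) − (-1) + (-2) = 0
All base exponents vanish — dimensionless.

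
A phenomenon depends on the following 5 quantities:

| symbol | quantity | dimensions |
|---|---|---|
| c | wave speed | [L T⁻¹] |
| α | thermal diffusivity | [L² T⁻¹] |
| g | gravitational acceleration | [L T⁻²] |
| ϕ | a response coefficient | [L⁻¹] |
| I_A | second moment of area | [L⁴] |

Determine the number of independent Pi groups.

3

There are 5 variables and 2 base dimensions (L, T).
The dimension matrix has rank 2.
Independent dimensionless groups: 5 − 2 = 3.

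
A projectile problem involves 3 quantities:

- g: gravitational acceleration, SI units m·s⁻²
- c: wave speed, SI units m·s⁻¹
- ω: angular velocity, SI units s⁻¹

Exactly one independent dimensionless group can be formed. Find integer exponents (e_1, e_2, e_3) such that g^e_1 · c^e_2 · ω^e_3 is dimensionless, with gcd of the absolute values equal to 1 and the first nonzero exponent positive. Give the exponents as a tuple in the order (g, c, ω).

L: e_1·(1) + e_2·(1) + e_3·(0) = 0
T: e_1·(-2) + e_2·(-1) + e_3·(-1) = 0
Solving this homogeneous linear system for the smallest-integer solution (first nonzero entry positive) gives (1, -1, -1).

(1, -1, -1)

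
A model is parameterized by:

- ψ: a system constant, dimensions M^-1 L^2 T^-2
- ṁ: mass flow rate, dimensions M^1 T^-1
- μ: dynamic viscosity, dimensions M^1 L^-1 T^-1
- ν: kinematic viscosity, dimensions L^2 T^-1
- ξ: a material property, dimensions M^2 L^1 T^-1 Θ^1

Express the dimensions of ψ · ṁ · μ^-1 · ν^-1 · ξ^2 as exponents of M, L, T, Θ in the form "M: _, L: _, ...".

M: 3, L: 3, T: -3, Θ: 2

Collect each base-dimension exponent across the product:
  M: (-1) + (1) − (1) − (0) + 2·(2) = 3
  L: (2) + (0) − (-1) − (2) + 2·(1) = 3
  T: (-2) + (-1) − (-1) − (-1) + 2·(-1) = -3
  Θ: (0) + (0) − (0) − (0) + 2·(1) = 2
So the dimensions are [M³ L³ T⁻³ Θ²].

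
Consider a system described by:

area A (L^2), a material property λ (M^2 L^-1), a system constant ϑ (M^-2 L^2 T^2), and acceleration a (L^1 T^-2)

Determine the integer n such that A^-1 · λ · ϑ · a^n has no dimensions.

1

Balance the L exponent: (1)·n from a, plus −(2) + (-1) + (2) = -1 from the rest, must sum to zero.
n − 1 = 0, so n = 1.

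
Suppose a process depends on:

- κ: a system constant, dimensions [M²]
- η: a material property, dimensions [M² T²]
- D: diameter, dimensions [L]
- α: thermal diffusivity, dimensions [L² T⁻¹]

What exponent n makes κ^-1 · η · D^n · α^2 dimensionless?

Balance the L exponent: (1)·n from D, plus −(0) + (0) + 2·(2) = 4 from the rest, must sum to zero.
n + 4 = 0, so n = -4.

-4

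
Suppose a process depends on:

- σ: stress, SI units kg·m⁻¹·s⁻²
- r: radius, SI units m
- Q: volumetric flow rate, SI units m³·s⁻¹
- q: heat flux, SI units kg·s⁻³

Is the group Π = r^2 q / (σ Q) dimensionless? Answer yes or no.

yes

Sum the exponent of each base dimension across the product:
  M: −[σ]_M + 2·[r]_M − [Q]_M + [q]_M = −(1) + 2·(0) − (0) + (1) = 0
  L: −[σ]_L + 2·[r]_L − [Q]_L + [q]_L = −(-1) + 2·(1) − (3) + (0) = 0
  T: −[σ]_T + 2·[r]_T − [Q]_T + [q]_T = −(-2) + 2·(0) − (-1) + (-3) = 0
  N: −[σ]_N + 2·[r]_N − [Q]_N + [q]_N = −(0) + 2·(0) − (0) + (0) = 0
All base exponents vanish — dimensionless.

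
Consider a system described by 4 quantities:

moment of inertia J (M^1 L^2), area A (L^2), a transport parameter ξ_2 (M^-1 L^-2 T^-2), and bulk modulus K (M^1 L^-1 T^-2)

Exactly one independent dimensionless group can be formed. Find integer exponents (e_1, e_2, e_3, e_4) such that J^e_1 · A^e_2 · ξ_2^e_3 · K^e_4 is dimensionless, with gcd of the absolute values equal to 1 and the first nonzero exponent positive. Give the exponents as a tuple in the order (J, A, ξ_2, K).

M: e_1·(1) + e_2·(0) + e_3·(-1) + e_4·(1) = 0
L: e_1·(2) + e_2·(2) + e_3·(-2) + e_4·(-1) = 0
T: e_1·(0) + e_2·(0) + e_3·(-2) + e_4·(-2) = 0
Solving this homogeneous linear system for the smallest-integer solution (first nonzero entry positive) gives (4, -3, 2, -2).

(4, -3, 2, -2)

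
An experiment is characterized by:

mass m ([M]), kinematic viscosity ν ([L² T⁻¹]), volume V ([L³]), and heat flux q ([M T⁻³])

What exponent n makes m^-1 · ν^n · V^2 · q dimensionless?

Balance the L exponent: (2)·n from ν, plus −(0) + 2·(3) + (0) = 6 from the rest, must sum to zero.
2n + 6 = 0, so n = -3.

-3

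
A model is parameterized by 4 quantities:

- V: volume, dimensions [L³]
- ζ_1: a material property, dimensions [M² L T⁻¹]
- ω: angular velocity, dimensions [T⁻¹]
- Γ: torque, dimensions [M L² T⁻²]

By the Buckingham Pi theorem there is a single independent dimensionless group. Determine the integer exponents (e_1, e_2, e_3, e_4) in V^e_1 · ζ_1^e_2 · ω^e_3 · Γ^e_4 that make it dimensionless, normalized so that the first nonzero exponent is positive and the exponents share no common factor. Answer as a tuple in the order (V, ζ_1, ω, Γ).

M: e_1·(0) + e_2·(2) + e_3·(0) + e_4·(1) = 0
L: e_1·(3) + e_2·(1) + e_3·(0) + e_4·(2) = 0
T: e_1·(0) + e_2·(-1) + e_3·(-1) + e_4·(-2) = 0
Solving this homogeneous linear system for the smallest-integer solution (first nonzero entry positive) gives (1, 1, 3, -2).

(1, 1, 3, -2)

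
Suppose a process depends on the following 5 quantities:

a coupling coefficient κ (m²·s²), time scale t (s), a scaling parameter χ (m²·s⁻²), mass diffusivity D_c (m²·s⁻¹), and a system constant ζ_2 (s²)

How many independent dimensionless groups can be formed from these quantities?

3

There are 5 variables and 2 base dimensions (L, T).
The dimension matrix has rank 2.
Independent dimensionless groups: 5 − 2 = 3.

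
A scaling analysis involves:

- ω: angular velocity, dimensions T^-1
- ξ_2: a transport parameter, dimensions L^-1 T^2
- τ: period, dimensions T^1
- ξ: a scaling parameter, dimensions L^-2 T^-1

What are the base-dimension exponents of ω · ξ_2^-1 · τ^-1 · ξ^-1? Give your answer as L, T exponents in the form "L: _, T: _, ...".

L: 3, T: -3

Collect each base-dimension exponent across the product:
  L: (0) − (-1) − (0) − (-2) = 3
  T: (-1) − (2) − (1) − (-1) = -3
So the dimensions are [L³ T⁻³].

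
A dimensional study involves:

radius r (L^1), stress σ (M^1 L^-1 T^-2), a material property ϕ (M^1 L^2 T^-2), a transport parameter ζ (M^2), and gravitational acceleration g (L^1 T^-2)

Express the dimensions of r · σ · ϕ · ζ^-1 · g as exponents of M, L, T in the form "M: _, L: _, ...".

M: 0, L: 3, T: -6

Collect each base-dimension exponent across the product:
  M: (0) + (1) + (1) − (2) + (0) = 0
  L: (1) + (-1) + (2) − (0) + (1) = 3
  T: (0) + (-2) + (-2) − (0) + (-2) = -6
So the dimensions are [L³ T⁻⁶].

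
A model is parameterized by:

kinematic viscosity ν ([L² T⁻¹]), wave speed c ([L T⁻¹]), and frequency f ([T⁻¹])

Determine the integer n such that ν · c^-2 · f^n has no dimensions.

Balance the T exponent: (-1)·n from f, plus (-1) − 2·(-1) = 1 from the rest, must sum to zero.
−n + 1 = 0, so n = 1.

1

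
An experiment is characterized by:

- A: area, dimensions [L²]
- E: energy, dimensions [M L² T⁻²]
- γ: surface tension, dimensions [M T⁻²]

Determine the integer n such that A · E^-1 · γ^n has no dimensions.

Balance the M exponent: (1)·n from γ, plus (0) − (1) = -1 from the rest, must sum to zero.
n − 1 = 0, so n = 1.

1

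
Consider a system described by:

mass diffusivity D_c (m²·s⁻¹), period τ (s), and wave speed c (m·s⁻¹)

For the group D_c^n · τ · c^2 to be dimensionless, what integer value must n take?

Balance the L exponent: (2)·n from D_c, plus (0) + 2·(1) = 2 from the rest, must sum to zero.
2n + 2 = 0, so n = -1.

-1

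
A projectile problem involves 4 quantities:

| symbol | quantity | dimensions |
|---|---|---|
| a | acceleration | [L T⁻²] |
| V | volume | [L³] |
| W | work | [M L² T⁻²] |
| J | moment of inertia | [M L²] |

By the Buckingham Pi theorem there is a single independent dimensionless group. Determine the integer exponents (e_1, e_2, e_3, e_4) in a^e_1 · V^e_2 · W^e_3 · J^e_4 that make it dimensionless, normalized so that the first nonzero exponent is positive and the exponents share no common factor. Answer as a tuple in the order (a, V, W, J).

(3, -1, -3, 3)

M: e_1·(0) + e_2·(0) + e_3·(1) + e_4·(1) = 0
L: e_1·(1) + e_2·(3) + e_3·(2) + e_4·(2) = 0
T: e_1·(-2) + e_2·(0) + e_3·(-2) + e_4·(0) = 0
Solving this homogeneous linear system for the smallest-integer solution (first nonzero entry positive) gives (3, -1, -3, 3).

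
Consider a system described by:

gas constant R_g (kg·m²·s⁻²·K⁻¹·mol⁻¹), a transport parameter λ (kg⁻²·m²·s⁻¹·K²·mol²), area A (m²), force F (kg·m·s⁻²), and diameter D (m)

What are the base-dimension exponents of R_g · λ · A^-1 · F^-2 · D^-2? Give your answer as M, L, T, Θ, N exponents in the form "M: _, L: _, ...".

Collect each base-dimension exponent across the product:
  M: (1) + (-2) − (0) − 2·(1) − 2·(0) = -3
  L: (2) + (2) − (2) − 2·(1) − 2·(1) = -2
  T: (-2) + (-1) − (0) − 2·(-2) − 2·(0) = 1
  Θ: (-1) + (2) − (0) − 2·(0) − 2·(0) = 1
  N: (-1) + (2) − (0) − 2·(0) − 2·(0) = 1
So the dimensions are [M⁻³ L⁻² T Θ N].

M: -3, L: -2, T: 1, Θ: 1, N: 1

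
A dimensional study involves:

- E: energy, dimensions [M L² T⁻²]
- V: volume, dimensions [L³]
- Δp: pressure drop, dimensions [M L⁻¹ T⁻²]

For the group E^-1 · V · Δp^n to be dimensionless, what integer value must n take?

Balance the M exponent: (1)·n from Δp, plus −(1) + (0) = -1 from the rest, must sum to zero.
n − 1 = 0, so n = 1.

1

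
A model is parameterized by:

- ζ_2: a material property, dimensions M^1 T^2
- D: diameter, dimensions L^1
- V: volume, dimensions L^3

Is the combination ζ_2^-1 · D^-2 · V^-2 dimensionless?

Sum the exponent of each base dimension across the product:
  M: −[ζ_2]_M − 2·[D]_M − 2·[V]_M = −(1) − 2·(0) − 2·(0) = -1
  L: −[ζ_2]_L − 2·[D]_L − 2·[V]_L = −(0) − 2·(1) − 2·(3) = -8
  T: −[ζ_2]_T − 2·[D]_T − 2·[V]_T = −(2) − 2·(0) − 2·(0) = -2
Net dimensions [M⁻¹ L⁻⁸ T⁻²] ≠ [1] — not dimensionless.

no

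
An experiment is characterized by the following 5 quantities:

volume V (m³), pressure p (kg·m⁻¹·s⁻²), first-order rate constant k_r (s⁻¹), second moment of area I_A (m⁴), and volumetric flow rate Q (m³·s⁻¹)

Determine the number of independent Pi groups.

There are 5 variables and 3 base dimensions (M, L, T).
The dimension matrix has rank 3.
Independent dimensionless groups: 5 − 3 = 2.

2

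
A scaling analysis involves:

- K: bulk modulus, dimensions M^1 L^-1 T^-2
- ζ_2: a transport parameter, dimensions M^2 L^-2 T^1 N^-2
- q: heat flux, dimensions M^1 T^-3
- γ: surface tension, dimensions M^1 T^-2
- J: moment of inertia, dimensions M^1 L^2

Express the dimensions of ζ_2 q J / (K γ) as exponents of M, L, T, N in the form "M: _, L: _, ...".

M: 2, L: 1, T: 2, N: -2

Collect each base-dimension exponent across the product:
  M: −(1) + (2) + (1) − (1) + (1) = 2
  L: −(-1) + (-2) + (0) − (0) + (2) = 1
  T: −(-2) + (1) + (-3) − (-2) + (0) = 2
  N: −(0) + (-2) + (0) − (0) + (0) = -2
So the dimensions are [M² L T² N⁻²].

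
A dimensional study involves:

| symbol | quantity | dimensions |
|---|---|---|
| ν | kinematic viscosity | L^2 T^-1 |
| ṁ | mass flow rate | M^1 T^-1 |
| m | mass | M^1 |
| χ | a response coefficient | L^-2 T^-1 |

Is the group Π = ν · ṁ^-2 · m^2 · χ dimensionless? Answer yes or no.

yes

Sum the exponent of each base dimension across the product:
  M: [ν]_M − 2·[ṁ]_M + 2·[m]_M + [χ]_M = (0) − 2·(1) + 2·(1) + (0) = 0
  L: [ν]_L − 2·[ṁ]_L + 2·[m]_L + [χ]_L = (2) − 2·(0) + 2·(0) + (-2) = 0
  T: [ν]_T − 2·[ṁ]_T + 2·[m]_T + [χ]_T = (-1) − 2·(-1) + 2·(0) + (-1) = 0
All base exponents vanish — dimensionless.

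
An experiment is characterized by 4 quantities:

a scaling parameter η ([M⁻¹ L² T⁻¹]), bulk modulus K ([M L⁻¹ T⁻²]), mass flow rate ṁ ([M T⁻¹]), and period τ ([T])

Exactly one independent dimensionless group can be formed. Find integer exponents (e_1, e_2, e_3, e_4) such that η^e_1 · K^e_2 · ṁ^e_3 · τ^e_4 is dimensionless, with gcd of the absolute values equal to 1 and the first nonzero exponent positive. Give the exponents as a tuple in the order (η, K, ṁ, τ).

M: e_1·(-1) + e_2·(1) + e_3·(1) + e_4·(0) = 0
L: e_1·(2) + e_2·(-1) + e_3·(0) + e_4·(0) = 0
T: e_1·(-1) + e_2·(-2) + e_3·(-1) + e_4·(1) = 0
Solving this homogeneous linear system for the smallest-integer solution (first nonzero entry positive) gives (1, 2, -1, 4).

(1, 2, -1, 4)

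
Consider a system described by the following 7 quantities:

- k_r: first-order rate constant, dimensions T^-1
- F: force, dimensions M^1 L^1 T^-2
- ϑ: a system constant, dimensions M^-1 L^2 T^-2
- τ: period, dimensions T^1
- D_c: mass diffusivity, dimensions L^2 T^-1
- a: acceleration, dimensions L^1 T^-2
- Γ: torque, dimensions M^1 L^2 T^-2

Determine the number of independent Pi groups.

There are 7 variables and 3 base dimensions (M, L, T).
The dimension matrix has rank 3.
Independent dimensionless groups: 7 − 3 = 4.

4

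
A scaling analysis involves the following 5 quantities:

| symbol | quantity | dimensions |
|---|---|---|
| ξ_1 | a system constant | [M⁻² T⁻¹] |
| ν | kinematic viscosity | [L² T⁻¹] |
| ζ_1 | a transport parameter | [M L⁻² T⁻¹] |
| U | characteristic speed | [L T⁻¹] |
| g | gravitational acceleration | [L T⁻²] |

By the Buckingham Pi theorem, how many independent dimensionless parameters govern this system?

2

There are 5 variables and 3 base dimensions (M, L, T).
The dimension matrix has rank 3.
Independent dimensionless groups: 5 − 3 = 2.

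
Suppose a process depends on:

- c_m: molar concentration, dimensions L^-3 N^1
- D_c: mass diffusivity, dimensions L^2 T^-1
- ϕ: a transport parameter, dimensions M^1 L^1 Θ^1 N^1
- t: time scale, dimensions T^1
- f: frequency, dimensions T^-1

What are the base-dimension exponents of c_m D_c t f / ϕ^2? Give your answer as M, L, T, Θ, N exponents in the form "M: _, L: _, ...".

Collect each base-dimension exponent across the product:
  M: (0) + (0) − 2·(1) + (0) + (0) = -2
  L: (-3) + (2) − 2·(1) + (0) + (0) = -3
  T: (0) + (-1) − 2·(0) + (1) + (-1) = -1
  Θ: (0) + (0) − 2·(1) + (0) + (0) = -2
  N: (1) + (0) − 2·(1) + (0) + (0) = -1
So the dimensions are [M⁻² L⁻³ T⁻¹ Θ⁻² N⁻¹].

M: -2, L: -3, T: -1, Θ: -2, N: -1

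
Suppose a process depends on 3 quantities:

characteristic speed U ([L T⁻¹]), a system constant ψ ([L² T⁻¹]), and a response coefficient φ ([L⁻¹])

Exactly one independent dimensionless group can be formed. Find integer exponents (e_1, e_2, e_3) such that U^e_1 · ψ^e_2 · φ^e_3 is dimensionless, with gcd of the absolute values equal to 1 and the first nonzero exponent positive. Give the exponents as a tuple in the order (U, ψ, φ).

L: e_1·(1) + e_2·(2) + e_3·(-1) = 0
T: e_1·(-1) + e_2·(-1) + e_3·(0) = 0
Solving this homogeneous linear system for the smallest-integer solution (first nonzero entry positive) gives (1, -1, -1).

(1, -1, -1)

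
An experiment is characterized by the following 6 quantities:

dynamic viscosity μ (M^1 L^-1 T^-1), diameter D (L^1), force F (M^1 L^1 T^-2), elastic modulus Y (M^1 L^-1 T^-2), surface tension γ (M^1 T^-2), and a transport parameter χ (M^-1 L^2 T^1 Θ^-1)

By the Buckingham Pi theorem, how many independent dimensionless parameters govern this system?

There are 6 variables and 4 base dimensions (M, L, T, Θ).
The dimension matrix has rank 4.
Independent dimensionless groups: 6 − 4 = 2.

2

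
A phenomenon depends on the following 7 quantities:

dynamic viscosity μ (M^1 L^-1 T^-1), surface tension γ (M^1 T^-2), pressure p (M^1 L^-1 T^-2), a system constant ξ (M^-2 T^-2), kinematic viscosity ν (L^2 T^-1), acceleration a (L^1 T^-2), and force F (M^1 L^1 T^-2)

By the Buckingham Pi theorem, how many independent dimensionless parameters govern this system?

4

There are 7 variables and 3 base dimensions (M, L, T).
The dimension matrix has rank 3.
Independent dimensionless groups: 7 − 3 = 4.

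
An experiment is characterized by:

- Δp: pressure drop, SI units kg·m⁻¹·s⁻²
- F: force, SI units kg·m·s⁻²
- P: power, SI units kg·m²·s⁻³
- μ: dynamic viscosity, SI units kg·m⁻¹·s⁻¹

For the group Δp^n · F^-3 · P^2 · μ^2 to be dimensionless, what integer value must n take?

-1

Balance the M exponent: (1)·n from Δp, plus −3·(1) + 2·(1) + 2·(1) = 1 from the rest, must sum to zero.
n + 1 = 0, so n = -1.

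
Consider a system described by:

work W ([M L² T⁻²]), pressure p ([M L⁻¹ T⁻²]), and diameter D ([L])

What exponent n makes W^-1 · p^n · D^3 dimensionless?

1

Balance the M exponent: (1)·n from p, plus −(1) + 3·(0) = -1 from the rest, must sum to zero.
n − 1 = 0, so n = 1.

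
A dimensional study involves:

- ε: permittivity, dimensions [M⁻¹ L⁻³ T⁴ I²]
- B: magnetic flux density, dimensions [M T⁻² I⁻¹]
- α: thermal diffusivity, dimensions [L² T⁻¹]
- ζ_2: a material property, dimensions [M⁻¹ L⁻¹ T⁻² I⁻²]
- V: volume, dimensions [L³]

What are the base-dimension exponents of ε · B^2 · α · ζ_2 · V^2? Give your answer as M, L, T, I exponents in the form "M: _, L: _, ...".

M: 0, L: 4, T: -3, I: -2

Collect each base-dimension exponent across the product:
  M: (-1) + 2·(1) + (0) + (-1) + 2·(0) = 0
  L: (-3) + 2·(0) + (2) + (-1) + 2·(3) = 4
  T: (4) + 2·(-2) + (-1) + (-2) + 2·(0) = -3
  I: (2) + 2·(-1) + (0) + (-2) + 2·(0) = -2
So the dimensions are [L⁴ T⁻³ I⁻²].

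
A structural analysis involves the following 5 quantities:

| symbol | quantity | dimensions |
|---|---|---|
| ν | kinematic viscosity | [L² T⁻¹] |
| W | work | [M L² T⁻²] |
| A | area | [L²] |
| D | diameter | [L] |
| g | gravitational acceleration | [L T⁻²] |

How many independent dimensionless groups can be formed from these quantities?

There are 5 variables and 3 base dimensions (M, L, T).
The dimension matrix has rank 3.
Independent dimensionless groups: 5 − 3 = 2.

2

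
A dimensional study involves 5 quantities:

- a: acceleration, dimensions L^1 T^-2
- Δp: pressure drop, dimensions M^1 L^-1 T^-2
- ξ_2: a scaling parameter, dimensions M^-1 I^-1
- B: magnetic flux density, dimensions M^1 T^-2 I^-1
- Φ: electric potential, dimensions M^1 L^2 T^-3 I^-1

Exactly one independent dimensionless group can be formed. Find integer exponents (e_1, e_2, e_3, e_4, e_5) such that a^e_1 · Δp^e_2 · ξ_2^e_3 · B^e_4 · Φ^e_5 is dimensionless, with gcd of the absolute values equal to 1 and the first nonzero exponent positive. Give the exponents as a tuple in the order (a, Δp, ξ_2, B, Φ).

M: e_1·(0) + e_2·(1) + e_3·(-1) + e_4·(1) + e_5·(1) = 0
L: e_1·(1) + e_2·(-1) + e_3·(0) + e_4·(0) + e_5·(2) = 0
T: e_1·(-2) + e_2·(-2) + e_3·(0) + e_4·(-2) + e_5·(-3) = 0
I: e_1·(0) + e_2·(0) + e_3·(-1) + e_4·(-1) + e_5·(-1) = 0
Solving this homogeneous linear system for the smallest-integer solution (first nonzero entry positive) gives (2, -2, -1, 3, -2).

(2, -2, -1, 3, -2)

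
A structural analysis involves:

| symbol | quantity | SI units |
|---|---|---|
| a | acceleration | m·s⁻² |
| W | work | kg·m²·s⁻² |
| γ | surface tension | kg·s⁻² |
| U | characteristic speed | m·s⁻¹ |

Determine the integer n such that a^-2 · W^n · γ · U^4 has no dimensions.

Balance the M exponent: (1)·n from W, plus −2·(0) + (1) + 4·(0) = 1 from the rest, must sum to zero.
n + 1 = 0, so n = -1.

-1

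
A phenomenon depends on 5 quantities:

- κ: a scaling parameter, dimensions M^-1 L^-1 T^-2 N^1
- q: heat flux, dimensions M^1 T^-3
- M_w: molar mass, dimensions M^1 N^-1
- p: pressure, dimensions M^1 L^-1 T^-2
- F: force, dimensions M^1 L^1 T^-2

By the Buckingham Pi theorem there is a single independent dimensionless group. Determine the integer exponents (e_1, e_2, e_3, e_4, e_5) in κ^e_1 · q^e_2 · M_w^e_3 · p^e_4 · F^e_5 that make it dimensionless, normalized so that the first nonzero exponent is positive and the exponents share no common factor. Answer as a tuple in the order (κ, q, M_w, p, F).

(2, -4, 2, 1, 3)

M: e_1·(-1) + e_2·(1) + e_3·(1) + e_4·(1) + e_5·(1) = 0
L: e_1·(-1) + e_2·(0) + e_3·(0) + e_4·(-1) + e_5·(1) = 0
T: e_1·(-2) + e_2·(-3) + e_3·(0) + e_4·(-2) + e_5·(-2) = 0
N: e_1·(1) + e_2·(0) + e_3·(-1) + e_4·(0) + e_5·(0) = 0
Solving this homogeneous linear system for the smallest-integer solution (first nonzero entry positive) gives (2, -4, 2, 1, 3).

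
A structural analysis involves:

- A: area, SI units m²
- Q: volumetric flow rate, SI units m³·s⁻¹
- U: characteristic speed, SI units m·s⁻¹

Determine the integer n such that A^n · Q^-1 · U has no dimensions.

1

Balance the L exponent: (2)·n from A, plus −(3) + (1) = -2 from the rest, must sum to zero.
2n − 2 = 0, so n = 1.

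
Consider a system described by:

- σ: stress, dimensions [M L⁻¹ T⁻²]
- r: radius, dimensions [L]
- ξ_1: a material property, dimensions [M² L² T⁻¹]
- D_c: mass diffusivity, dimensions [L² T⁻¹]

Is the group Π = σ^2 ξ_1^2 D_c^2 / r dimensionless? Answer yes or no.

no

Sum the exponent of each base dimension across the product:
  M: 2·[σ]_M − [r]_M + 2·[ξ_1]_M + 2·[D_c]_M = 2·(1) − (0) + 2·(2) + 2·(0) = 6
  L: 2·[σ]_L − [r]_L + 2·[ξ_1]_L + 2·[D_c]_L = 2·(-1) − (1) + 2·(2) + 2·(2) = 5
  T: 2·[σ]_T − [r]_T + 2·[ξ_1]_T + 2·[D_c]_T = 2·(-2) − (0) + 2·(-1) + 2·(-1) = -8
Net dimensions [M⁶ L⁵ T⁻⁸] ≠ [1] — not dimensionless.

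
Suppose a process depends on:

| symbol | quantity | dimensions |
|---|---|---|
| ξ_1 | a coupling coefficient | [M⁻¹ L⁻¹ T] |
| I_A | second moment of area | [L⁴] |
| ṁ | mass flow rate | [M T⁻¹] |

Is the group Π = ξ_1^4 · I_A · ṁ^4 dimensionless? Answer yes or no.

yes

Sum the exponent of each base dimension across the product:
  M: 4·[ξ_1]_M + [I_A]_M + 4·[ṁ]_M = 4·(-1) + (0) + 4·(1) = 0
  L: 4·[ξ_1]_L + [I_A]_L + 4·[ṁ]_L = 4·(-1) + (4) + 4·(0) = 0
  T: 4·[ξ_1]_T + [I_A]_T + 4·[ṁ]_T = 4·(1) + (0) + 4·(-1) = 0
All base exponents vanish — dimensionless.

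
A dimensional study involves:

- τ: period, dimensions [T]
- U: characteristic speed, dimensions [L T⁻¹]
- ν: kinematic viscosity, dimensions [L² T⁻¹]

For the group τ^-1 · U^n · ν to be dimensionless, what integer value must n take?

-2

Balance the L exponent: (1)·n from U, plus −(0) + (2) = 2 from the rest, must sum to zero.
n + 2 = 0, so n = -2.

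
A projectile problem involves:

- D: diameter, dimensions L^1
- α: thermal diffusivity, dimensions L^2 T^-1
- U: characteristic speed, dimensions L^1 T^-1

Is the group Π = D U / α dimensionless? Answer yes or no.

Sum the exponent of each base dimension across the product:
  L: [D]_L − [α]_L + [U]_L = (1) − (2) + (1) = 0
  T: [D]_T − [α]_T + [U]_T = (0) − (-1) + (-1) = 0
All base exponents vanish — dimensionless.

yes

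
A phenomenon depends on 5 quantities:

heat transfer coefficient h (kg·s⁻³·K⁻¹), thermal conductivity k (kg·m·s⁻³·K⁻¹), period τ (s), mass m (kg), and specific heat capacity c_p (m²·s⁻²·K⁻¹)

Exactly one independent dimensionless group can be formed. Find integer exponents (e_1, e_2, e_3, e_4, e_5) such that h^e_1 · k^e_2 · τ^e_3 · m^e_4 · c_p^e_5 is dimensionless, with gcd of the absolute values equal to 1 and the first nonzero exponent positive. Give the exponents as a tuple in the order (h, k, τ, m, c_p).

M: e_1·(1) + e_2·(1) + e_3·(0) + e_4·(1) + e_5·(0) = 0
L: e_1·(0) + e_2·(1) + e_3·(0) + e_4·(0) + e_5·(2) = 0
T: e_1·(-3) + e_2·(-3) + e_3·(1) + e_4·(0) + e_5·(-2) = 0
Θ: e_1·(-1) + e_2·(-1) + e_3·(0) + e_4·(0) + e_5·(-1) = 0
Solving this homogeneous linear system for the smallest-integer solution (first nonzero entry positive) gives (1, -2, -1, 1, 1).

(1, -2, -1, 1, 1)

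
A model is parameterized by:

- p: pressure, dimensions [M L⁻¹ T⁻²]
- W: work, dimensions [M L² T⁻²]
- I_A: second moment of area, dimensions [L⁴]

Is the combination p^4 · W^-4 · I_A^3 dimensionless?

yes

Sum the exponent of each base dimension across the product:
  M: 4·[p]_M − 4·[W]_M + 3·[I_A]_M = 4·(1) − 4·(1) + 3·(0) = 0
  L: 4·[p]_L − 4·[W]_L + 3·[I_A]_L = 4·(-1) − 4·(2) + 3·(4) = 0
  T: 4·[p]_T − 4·[W]_T + 3·[I_A]_T = 4·(-2) − 4·(-2) + 3·(0) = 0
  Θ: 4·[p]_Θ − 4·[W]_Θ + 3·[I_A]_Θ = 4·(0) − 4·(0) + 3·(0) = 0
All base exponents vanish — dimensionless.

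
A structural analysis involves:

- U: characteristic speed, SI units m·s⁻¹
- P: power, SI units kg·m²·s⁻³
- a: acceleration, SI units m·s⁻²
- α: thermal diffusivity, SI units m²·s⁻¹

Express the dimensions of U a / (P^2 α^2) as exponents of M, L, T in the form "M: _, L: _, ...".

Collect each base-dimension exponent across the product:
  M: (0) − 2·(1) + (0) − 2·(0) = -2
  L: (1) − 2·(2) + (1) − 2·(2) = -6
  T: (-1) − 2·(-3) + (-2) − 2·(-1) = 5
So the dimensions are [M⁻² L⁻⁶ T⁵].

M: -2, L: -6, T: 5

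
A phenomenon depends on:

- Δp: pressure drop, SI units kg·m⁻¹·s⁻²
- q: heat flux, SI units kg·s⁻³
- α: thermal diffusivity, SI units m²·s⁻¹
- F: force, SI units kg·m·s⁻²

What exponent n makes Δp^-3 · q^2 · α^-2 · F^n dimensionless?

Balance the M exponent: (1)·n from F, plus −3·(1) + 2·(1) − 2·(0) = -1 from the rest, must sum to zero.
n − 1 = 0, so n = 1.

1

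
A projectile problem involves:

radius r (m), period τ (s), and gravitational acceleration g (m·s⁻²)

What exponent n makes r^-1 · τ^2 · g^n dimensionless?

1

Balance the L exponent: (1)·n from g, plus −(1) + 2·(0) = -1 from the rest, must sum to zero.
n − 1 = 0, so n = 1.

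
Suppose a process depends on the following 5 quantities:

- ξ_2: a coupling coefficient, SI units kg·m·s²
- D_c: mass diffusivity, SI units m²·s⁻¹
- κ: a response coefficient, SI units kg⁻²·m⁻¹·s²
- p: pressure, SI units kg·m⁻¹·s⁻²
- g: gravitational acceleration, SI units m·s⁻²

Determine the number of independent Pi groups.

2

There are 5 variables and 3 base dimensions (M, L, T).
The dimension matrix has rank 3.
Independent dimensionless groups: 5 − 3 = 2.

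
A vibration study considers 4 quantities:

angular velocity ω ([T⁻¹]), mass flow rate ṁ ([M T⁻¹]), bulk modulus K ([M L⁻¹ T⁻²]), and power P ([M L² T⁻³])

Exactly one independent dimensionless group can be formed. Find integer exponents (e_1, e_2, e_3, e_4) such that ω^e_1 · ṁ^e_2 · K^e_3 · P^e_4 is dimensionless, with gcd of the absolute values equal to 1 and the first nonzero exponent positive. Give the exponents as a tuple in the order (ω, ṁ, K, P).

M: e_1·(0) + e_2·(1) + e_3·(1) + e_4·(1) = 0
L: e_1·(0) + e_2·(0) + e_3·(-1) + e_4·(2) = 0
T: e_1·(-1) + e_2·(-1) + e_3·(-2) + e_4·(-3) = 0
Solving this homogeneous linear system for the smallest-integer solution (first nonzero entry positive) gives (4, 3, -2, -1).

(4, 3, -2, -1)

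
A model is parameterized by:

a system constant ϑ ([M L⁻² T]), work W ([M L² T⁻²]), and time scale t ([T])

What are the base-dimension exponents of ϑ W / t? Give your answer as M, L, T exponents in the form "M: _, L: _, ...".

M: 2, L: 0, T: -2

Collect each base-dimension exponent across the product:
  M: (1) + (1) − (0) = 2
  L: (-2) + (2) − (0) = 0
  T: (1) + (-2) − (1) = -2
So the dimensions are [M² T⁻²].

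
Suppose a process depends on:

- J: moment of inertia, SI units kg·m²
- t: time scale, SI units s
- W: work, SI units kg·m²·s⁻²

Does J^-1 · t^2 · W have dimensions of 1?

Sum the exponent of each base dimension across the product:
  M: −[J]_M + 2·[t]_M + [W]_M = −(1) + 2·(0) + (1) = 0
  L: −[J]_L + 2·[t]_L + [W]_L = −(2) + 2·(0) + (2) = 0
  T: −[J]_T + 2·[t]_T + [W]_T = −(0) + 2·(1) + (-2) = 0
All base exponents vanish — dimensionless.

yes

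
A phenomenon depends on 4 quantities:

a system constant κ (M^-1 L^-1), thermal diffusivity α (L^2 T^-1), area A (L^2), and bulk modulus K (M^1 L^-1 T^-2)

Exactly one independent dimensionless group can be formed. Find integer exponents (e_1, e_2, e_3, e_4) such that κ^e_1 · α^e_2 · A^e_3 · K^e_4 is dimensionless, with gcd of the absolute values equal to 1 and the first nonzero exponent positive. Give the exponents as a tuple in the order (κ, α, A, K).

(1, -2, 3, 1)

M: e_1·(-1) + e_2·(0) + e_3·(0) + e_4·(1) = 0
L: e_1·(-1) + e_2·(2) + e_3·(2) + e_4·(-1) = 0
T: e_1·(0) + e_2·(-1) + e_3·(0) + e_4·(-2) = 0
Solving this homogeneous linear system for the smallest-integer solution (first nonzero entry positive) gives (1, -2, 3, 1).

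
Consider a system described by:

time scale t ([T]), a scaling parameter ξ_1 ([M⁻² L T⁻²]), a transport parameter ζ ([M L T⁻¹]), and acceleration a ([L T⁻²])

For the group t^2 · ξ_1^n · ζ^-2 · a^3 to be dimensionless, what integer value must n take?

Balance the M exponent: (-2)·n from ξ_1, plus 2·(0) − 2·(1) + 3·(0) = -2 from the rest, must sum to zero.
-2n − 2 = 0, so n = -1.

-1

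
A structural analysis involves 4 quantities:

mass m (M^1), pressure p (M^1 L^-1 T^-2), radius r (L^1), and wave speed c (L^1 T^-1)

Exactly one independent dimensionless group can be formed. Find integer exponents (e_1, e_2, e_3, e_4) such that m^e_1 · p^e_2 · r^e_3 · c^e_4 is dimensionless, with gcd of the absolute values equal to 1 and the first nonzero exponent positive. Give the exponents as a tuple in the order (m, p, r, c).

(1, -1, -3, 2)

M: e_1·(1) + e_2·(1) + e_3·(0) + e_4·(0) = 0
L: e_1·(0) + e_2·(-1) + e_3·(1) + e_4·(1) = 0
T: e_1·(0) + e_2·(-2) + e_3·(0) + e_4·(-1) = 0
Solving this homogeneous linear system for the smallest-integer solution (first nonzero entry positive) gives (1, -1, -3, 2).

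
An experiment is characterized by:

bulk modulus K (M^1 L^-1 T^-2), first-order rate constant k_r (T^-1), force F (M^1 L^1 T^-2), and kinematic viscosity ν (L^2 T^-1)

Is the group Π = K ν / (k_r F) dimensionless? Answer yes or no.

Sum the exponent of each base dimension across the product:
  M: [K]_M − [k_r]_M − [F]_M + [ν]_M = (1) − (0) − (1) + (0) = 0
  L: [K]_L − [k_r]_L − [F]_L + [ν]_L = (-1) − (0) − (1) + (2) = 0
  T: [K]_T − [k_r]_T − [F]_T + [ν]_T = (-2) − (-1) − (-2) + (-1) = 0
  I: [K]_I − [k_r]_I − [F]_I + [ν]_I = (0) − (0) − (0) + (0) = 0
All base exponents vanish — dimensionless.

yes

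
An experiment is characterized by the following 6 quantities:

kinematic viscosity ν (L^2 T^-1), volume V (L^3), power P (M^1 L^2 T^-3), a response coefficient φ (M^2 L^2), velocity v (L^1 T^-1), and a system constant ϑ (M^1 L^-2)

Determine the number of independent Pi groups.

3

There are 6 variables and 3 base dimensions (M, L, T).
The dimension matrix has rank 3.
Independent dimensionless groups: 6 − 3 = 3.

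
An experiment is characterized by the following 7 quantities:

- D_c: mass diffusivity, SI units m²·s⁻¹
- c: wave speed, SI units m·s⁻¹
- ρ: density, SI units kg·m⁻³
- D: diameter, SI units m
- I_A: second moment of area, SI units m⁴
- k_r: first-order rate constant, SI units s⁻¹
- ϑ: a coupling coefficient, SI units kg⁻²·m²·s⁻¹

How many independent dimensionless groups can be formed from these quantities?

4

There are 7 variables and 3 base dimensions (M, L, T).
The dimension matrix has rank 3.
Independent dimensionless groups: 7 − 3 = 4.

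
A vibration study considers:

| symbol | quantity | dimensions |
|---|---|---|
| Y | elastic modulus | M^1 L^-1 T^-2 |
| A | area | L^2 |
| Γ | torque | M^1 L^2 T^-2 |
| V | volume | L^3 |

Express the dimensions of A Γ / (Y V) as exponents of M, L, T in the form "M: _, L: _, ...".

M: 0, L: 2, T: 0

Collect each base-dimension exponent across the product:
  M: −(1) + (0) + (1) − (0) = 0
  L: −(-1) + (2) + (2) − (3) = 2
  T: −(-2) + (0) + (-2) − (0) = 0
So the dimensions are [L²].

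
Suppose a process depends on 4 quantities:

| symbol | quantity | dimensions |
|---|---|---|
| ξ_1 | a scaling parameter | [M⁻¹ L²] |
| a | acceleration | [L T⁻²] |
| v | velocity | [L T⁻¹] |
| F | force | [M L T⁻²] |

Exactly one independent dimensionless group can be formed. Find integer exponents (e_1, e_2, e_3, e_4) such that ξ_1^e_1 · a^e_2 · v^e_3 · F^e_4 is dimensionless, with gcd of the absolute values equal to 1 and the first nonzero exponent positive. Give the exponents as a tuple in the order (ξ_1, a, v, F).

M: e_1·(-1) + e_2·(0) + e_3·(0) + e_4·(1) = 0
L: e_1·(2) + e_2·(1) + e_3·(1) + e_4·(1) = 0
T: e_1·(0) + e_2·(-2) + e_3·(-1) + e_4·(-2) = 0
Solving this homogeneous linear system for the smallest-integer solution (first nonzero entry positive) gives (1, 1, -4, 1).

(1, 1, -4, 1)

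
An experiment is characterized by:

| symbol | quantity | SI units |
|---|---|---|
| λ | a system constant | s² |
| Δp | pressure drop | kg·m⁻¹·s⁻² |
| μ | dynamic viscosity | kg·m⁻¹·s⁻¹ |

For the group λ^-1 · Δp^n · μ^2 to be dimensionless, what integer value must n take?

Balance the M exponent: (1)·n from Δp, plus −(0) + 2·(1) = 2 from the rest, must sum to zero.
n + 2 = 0, so n = -2.

-2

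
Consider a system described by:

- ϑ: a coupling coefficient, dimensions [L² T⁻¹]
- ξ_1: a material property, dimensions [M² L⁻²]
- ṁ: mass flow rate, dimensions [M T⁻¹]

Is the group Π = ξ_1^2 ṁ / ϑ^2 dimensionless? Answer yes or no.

Sum the exponent of each base dimension across the product:
  M: −2·[ϑ]_M + 2·[ξ_1]_M + [ṁ]_M = −2·(0) + 2·(2) + (1) = 5
  L: −2·[ϑ]_L + 2·[ξ_1]_L + [ṁ]_L = −2·(2) + 2·(-2) + (0) = -8
  T: −2·[ϑ]_T + 2·[ξ_1]_T + [ṁ]_T = −2·(-1) + 2·(0) + (-1) = 1
Net dimensions [M⁵ L⁻⁸ T] ≠ [1] — not dimensionless.

no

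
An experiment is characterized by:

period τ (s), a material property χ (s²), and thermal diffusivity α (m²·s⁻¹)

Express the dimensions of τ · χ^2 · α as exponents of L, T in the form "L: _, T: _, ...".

L: 2, T: 4

Collect each base-dimension exponent across the product:
  L: (0) + 2·(0) + (2) = 2
  T: (1) + 2·(2) + (-1) = 4
So the dimensions are [L² T⁴].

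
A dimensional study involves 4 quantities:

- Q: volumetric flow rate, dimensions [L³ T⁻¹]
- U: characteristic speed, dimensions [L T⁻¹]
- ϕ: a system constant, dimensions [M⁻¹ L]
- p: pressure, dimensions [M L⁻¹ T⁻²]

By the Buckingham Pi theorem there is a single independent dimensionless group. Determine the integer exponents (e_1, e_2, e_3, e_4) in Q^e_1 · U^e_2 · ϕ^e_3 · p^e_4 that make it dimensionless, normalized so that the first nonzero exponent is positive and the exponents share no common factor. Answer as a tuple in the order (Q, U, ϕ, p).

M: e_1·(0) + e_2·(0) + e_3·(-1) + e_4·(1) = 0
L: e_1·(3) + e_2·(1) + e_3·(1) + e_4·(-1) = 0
T: e_1·(-1) + e_2·(-1) + e_3·(0) + e_4·(-2) = 0
Solving this homogeneous linear system for the smallest-integer solution (first nonzero entry positive) gives (1, -3, 1, 1).

(1, -3, 1, 1)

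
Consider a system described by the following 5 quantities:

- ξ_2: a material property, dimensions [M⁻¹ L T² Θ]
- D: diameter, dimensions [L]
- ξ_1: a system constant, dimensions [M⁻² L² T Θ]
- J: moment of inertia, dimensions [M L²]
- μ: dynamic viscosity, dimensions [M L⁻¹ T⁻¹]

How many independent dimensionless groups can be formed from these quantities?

1

There are 5 variables and 4 base dimensions (M, L, T, Θ).
The dimension matrix has rank 4.
Independent dimensionless groups: 5 − 4 = 1.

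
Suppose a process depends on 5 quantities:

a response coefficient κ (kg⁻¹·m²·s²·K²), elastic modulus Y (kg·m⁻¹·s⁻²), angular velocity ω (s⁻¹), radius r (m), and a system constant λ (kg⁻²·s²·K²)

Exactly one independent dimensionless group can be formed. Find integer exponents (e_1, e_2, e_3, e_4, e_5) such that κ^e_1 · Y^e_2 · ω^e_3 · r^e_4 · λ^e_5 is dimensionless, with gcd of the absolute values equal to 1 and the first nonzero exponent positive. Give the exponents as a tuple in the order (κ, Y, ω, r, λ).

M: e_1·(-1) + e_2·(1) + e_3·(0) + e_4·(0) + e_5·(-2) = 0
L: e_1·(2) + e_2·(-1) + e_3·(0) + e_4·(1) + e_5·(0) = 0
T: e_1·(2) + e_2·(-2) + e_3·(-1) + e_4·(0) + e_5·(2) = 0
Θ: e_1·(2) + e_2·(0) + e_3·(0) + e_4·(0) + e_5·(2) = 0
Solving this homogeneous linear system for the smallest-integer solution (first nonzero entry positive) gives (1, -1, 2, -3, -1).

(1, -1, 2, -3, -1)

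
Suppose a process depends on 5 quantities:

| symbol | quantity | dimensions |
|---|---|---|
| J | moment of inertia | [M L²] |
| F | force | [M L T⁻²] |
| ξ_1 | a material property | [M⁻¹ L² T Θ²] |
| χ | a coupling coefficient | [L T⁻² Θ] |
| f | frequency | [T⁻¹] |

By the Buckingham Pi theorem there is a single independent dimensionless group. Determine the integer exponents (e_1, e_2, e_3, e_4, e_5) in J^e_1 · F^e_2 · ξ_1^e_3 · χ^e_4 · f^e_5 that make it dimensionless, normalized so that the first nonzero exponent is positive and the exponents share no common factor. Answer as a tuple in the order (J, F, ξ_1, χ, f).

M: e_1·(1) + e_2·(1) + e_3·(-1) + e_4·(0) + e_5·(0) = 0
L: e_1·(2) + e_2·(1) + e_3·(2) + e_4·(1) + e_5·(0) = 0
T: e_1·(0) + e_2·(-2) + e_3·(1) + e_4·(-2) + e_5·(-1) = 0
Θ: e_1·(0) + e_2·(0) + e_3·(2) + e_4·(1) + e_5·(0) = 0
Solving this homogeneous linear system for the smallest-integer solution (first nonzero entry positive) gives (1, -2, -1, 2, -1).

(1, -2, -1, 2, -1)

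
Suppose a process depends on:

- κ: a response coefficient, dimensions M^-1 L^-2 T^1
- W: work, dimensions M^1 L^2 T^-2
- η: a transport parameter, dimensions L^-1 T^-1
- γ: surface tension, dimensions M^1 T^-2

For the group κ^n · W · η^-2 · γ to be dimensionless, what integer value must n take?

Balance the M exponent: (-1)·n from κ, plus (1) − 2·(0) + (1) = 2 from the rest, must sum to zero.
−n + 2 = 0, so n = 2.

2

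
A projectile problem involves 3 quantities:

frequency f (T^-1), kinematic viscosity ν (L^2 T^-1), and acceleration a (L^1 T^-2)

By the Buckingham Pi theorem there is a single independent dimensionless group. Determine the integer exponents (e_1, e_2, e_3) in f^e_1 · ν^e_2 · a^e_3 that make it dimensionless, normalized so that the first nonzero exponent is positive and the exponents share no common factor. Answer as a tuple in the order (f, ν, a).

L: e_1·(0) + e_2·(2) + e_3·(1) = 0
T: e_1·(-1) + e_2·(-1) + e_3·(-2) = 0
Solving this homogeneous linear system for the smallest-integer solution (first nonzero entry positive) gives (3, 1, -2).

(3, 1, -2)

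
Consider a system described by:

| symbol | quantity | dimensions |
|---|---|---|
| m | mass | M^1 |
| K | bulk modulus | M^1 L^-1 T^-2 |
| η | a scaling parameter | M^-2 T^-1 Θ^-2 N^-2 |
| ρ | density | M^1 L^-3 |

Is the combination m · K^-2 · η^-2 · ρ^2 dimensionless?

no

Sum the exponent of each base dimension across the product:
  M: [m]_M − 2·[K]_M − 2·[η]_M + 2·[ρ]_M = (1) − 2·(1) − 2·(-2) + 2·(1) = 5
  L: [m]_L − 2·[K]_L − 2·[η]_L + 2·[ρ]_L = (0) − 2·(-1) − 2·(0) + 2·(-3) = -4
  T: [m]_T − 2·[K]_T − 2·[η]_T + 2·[ρ]_T = (0) − 2·(-2) − 2·(-1) + 2·(0) = 6
  Θ: [m]_Θ − 2·[K]_Θ − 2·[η]_Θ + 2·[ρ]_Θ = (0) − 2·(0) − 2·(-2) + 2·(0) = 4
  N: [m]_N − 2·[K]_N − 2·[η]_N + 2·[ρ]_N = (0) − 2·(0) − 2·(-2) + 2·(0) = 4
Net dimensions [M⁵ L⁻⁴ T⁶ Θ⁴ N⁴] ≠ [1] — not dimensionless.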